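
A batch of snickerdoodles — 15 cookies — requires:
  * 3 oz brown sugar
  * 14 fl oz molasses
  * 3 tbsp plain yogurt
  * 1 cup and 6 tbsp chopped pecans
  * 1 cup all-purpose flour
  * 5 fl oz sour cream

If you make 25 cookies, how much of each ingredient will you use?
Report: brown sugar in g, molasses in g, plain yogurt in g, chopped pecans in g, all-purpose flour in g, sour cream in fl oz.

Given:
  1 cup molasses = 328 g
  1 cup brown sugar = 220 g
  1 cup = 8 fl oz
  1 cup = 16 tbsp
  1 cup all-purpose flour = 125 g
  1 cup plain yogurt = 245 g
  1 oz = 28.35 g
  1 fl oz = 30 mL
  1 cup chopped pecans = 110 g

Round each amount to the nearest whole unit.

Scaling factor: 25/15 = 5/3.
brown sugar: 3 oz × 5/3 × 28.35 g/oz ≈ 142 g
molasses: 14 fl oz × 5/3 ÷ 8 fl oz/cup × 328 g/cup ≈ 957 g
plain yogurt: 3 tbsp × 5/3 ÷ 16 tbsp/cup × 245 g/cup ≈ 77 g
chopped pecans: (1 cup + 6 tbsp = 1.375 cup) × 5/3 × 110 g/cup ≈ 252 g
all-purpose flour: 1 cup × 5/3 × 125 g/cup ≈ 208 g
sour cream: 5 fl oz × 5/3 ≈ 8 fl oz

brown sugar: 142 g; molasses: 957 g; plain yogurt: 77 g; chopped pecans: 252 g; all-purpose flour: 208 g; sour cream: 8 fl oz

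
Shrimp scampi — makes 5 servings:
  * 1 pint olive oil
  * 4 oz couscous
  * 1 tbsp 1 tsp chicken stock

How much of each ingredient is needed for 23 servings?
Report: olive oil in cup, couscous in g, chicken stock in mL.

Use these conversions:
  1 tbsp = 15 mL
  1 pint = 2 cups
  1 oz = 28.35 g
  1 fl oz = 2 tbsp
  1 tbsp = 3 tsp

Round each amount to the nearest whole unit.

olive oil: 9 cup; couscous: 522 g; chicken stock: 92 mL

Scaling factor: 23/5 = 4.6.
olive oil: 1 pint × 23/5 × 2 cup/pint ≈ 9 cup
couscous: 4 oz × 23/5 × 28.35 g/oz ≈ 522 g
chicken stock: (1 tbsp + 1 tsp = 4/3 tbsp) × 23/5 × 15 mL/tbsp = 92 mL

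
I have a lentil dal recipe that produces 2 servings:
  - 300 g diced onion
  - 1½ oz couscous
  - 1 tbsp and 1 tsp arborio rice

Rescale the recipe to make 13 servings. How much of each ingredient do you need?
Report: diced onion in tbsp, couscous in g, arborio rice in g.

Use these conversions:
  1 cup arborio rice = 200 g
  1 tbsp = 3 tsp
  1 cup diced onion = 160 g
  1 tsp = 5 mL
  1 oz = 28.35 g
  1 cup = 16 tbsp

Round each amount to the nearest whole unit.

Scaling factor: 13/2 = 6.5.
diced onion: 300 g × 13/2 ÷ 160 g/cup × 16 tbsp/cup = 195 tbsp
couscous: 1.5 oz × 13/2 × 28.35 g/oz ≈ 276 g
arborio rice: (1 tbsp + 1 tsp = 4/3 tbsp) × 13/2 ÷ 16 tbsp/cup × 200 g/cup ≈ 108 g

diced onion: 195 tbsp; couscous: 276 g; arborio rice: 108 g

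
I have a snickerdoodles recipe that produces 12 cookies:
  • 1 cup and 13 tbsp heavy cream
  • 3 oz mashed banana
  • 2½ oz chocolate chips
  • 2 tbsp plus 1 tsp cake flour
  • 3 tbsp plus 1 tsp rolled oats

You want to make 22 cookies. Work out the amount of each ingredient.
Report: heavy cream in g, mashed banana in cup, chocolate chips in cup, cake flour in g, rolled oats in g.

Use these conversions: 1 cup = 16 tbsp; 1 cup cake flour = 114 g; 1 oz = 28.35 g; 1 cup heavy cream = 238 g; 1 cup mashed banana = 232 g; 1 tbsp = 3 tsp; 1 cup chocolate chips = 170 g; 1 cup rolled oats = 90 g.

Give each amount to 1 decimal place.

heavy cream: 790.9 g; mashed banana: 0.7 cup; chocolate chips: 0.8 cup; cake flour: 30.5 g; rolled oats: 34.4 g

Scaling factor: 22/12 = 11/6.
heavy cream: (1 cup + 13 tbsp = 1.8125 cup) × 11/6 × 238 g/cup ≈ 790.9 g
mashed banana: 3 oz × 11/6 × 28.35 g/oz ÷ 232 g/cup ≈ 0.7 cup
chocolate chips: 2.5 oz × 11/6 × 28.35 g/oz ÷ 170 g/cup ≈ 0.8 cup
cake flour: (2 tbsp + 1 tsp = 7/3 tbsp) × 11/6 ÷ 16 tbsp/cup × 114 g/cup ≈ 30.5 g
rolled oats: (3 tbsp + 1 tsp = 10/3 tbsp) × 11/6 ÷ 16 tbsp/cup × 90 g/cup ≈ 34.4 g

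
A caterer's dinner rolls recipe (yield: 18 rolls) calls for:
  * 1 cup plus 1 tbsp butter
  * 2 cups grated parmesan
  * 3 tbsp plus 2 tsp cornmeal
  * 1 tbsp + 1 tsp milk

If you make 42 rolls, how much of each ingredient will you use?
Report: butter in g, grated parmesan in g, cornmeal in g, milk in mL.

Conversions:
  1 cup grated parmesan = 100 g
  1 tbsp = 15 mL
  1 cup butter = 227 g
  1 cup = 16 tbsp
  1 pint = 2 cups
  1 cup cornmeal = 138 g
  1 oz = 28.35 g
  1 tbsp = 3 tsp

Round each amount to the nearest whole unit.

butter: 563 g; grated parmesan: 467 g; cornmeal: 74 g; milk: 47 mL

Scaling factor: 42/18 = 7/3.
butter: (1 cup + 1 tbsp = 1.0625 cup) × 7/3 × 227 g/cup ≈ 563 g
grated parmesan: 2 cup × 7/3 × 100 g/cup ≈ 467 g
cornmeal: (3 tbsp + 2 tsp = 11/3 tbsp) × 7/3 ÷ 16 tbsp/cup × 138 g/cup ≈ 74 g
milk: (1 tbsp + 1 tsp = 4/3 tbsp) × 7/3 × 15 mL/tbsp ≈ 47 mL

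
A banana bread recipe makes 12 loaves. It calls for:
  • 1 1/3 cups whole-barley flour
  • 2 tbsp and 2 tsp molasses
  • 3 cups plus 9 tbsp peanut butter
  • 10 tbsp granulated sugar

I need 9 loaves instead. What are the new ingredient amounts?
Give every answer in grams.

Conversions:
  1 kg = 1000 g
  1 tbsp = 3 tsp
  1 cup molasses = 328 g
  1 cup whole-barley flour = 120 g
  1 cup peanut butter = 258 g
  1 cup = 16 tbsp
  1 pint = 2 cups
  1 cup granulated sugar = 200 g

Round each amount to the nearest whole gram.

whole-barley flour: 120 g; molasses: 41 g; peanut butter: 689 g; granulated sugar: 94 g

Scaling factor: 9/12 = 3/4 = 0.75.
whole-barley flour: 4/3 cup × 3/4 × 120 g/cup = 120 g
molasses: (2 tbsp + 2 tsp = 8/3 tbsp) × 3/4 ÷ 16 tbsp/cup × 328 g/cup = 41 g
peanut butter: (3 cup + 9 tbsp = 3.5625 cup) × 3/4 × 258 g/cup ≈ 689 g
granulated sugar: 10 tbsp × 3/4 ÷ 16 tbsp/cup × 200 g/cup ≈ 94 g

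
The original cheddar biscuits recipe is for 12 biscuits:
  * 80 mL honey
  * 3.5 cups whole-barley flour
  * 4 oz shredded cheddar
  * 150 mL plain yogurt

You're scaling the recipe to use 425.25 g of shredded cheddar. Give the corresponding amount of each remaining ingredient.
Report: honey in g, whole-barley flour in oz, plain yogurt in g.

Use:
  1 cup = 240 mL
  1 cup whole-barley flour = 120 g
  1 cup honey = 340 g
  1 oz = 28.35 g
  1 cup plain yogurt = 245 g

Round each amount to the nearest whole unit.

honey: 425 g; whole-barley flour: 56 oz; plain yogurt: 574 g

The original recipe has 113.4 g of shredded cheddar, so the scaling factor is 425.25 ÷ 113.4 = 15/4 = 3.75.
honey: 80 mL × 15/4 ÷ 240 mL/cup × 340 g/cup = 425 g
whole-barley flour: 3.5 cup × 15/4 × 120 g/cup ÷ 28.35 g/oz ≈ 56 oz
plain yogurt: 150 mL × 15/4 ÷ 240 mL/cup × 245 g/cup ≈ 574 g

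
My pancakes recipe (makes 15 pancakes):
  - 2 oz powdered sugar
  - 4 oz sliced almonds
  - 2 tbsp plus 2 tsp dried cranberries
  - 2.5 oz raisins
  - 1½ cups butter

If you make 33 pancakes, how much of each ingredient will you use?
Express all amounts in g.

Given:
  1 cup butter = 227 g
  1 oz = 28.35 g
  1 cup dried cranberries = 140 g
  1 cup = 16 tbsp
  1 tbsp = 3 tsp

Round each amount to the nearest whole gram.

Scaling factor: 33/15 = 11/5 = 2.2.
powdered sugar: 2 oz × 11/5 × 28.35 g/oz ≈ 125 g
sliced almonds: 4 oz × 11/5 × 28.35 g/oz ≈ 249 g
dried cranberries: (2 tbsp + 2 tsp = 8/3 tbsp) × 11/5 ÷ 16 tbsp/cup × 140 g/cup ≈ 51 g
raisins: 2.5 oz × 11/5 × 28.35 g/oz ≈ 156 g
butter: 1.5 cup × 11/5 × 227 g/cup ≈ 749 g

powdered sugar: 125 g; sliced almonds: 249 g; dried cranberries: 51 g; raisins: 156 g; butter: 749 g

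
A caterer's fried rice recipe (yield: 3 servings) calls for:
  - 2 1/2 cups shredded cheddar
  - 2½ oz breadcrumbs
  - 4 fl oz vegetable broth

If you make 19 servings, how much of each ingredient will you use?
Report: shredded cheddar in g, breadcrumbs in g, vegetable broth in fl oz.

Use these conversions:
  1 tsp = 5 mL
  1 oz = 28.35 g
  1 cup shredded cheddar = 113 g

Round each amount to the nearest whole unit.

Scaling factor: 19/3.
shredded cheddar: 2.5 cup × 19/3 × 113 g/cup ≈ 1789 g
breadcrumbs: 2.5 oz × 19/3 × 28.35 g/oz ≈ 449 g
vegetable broth: 4 fl oz × 19/3 ≈ 25 fl oz

shredded cheddar: 1789 g; breadcrumbs: 449 g; vegetable broth: 25 fl oz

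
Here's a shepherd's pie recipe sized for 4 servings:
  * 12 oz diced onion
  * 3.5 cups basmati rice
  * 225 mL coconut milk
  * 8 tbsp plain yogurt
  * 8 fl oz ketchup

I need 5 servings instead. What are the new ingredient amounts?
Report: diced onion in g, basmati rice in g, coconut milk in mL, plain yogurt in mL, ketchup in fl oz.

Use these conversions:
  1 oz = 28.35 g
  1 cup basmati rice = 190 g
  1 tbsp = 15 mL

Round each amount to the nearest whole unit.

diced onion: 425 g; basmati rice: 831 g; coconut milk: 281 mL; plain yogurt: 150 mL; ketchup: 10 fl oz

Scaling factor: 5/4 = 1.25.
diced onion: 12 oz × 5/4 × 28.35 g/oz ≈ 425 g
basmati rice: 3.5 cup × 5/4 × 190 g/cup ≈ 831 g
coconut milk: 225 mL × 5/4 ≈ 281 mL
plain yogurt: 8 tbsp × 5/4 × 15 mL/tbsp = 150 mL
ketchup: 8 fl oz × 5/4 = 10 fl oz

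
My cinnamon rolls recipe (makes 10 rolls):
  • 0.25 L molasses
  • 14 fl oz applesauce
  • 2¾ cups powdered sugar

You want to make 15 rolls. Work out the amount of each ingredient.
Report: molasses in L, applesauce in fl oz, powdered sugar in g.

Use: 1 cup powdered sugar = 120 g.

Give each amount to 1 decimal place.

Scaling factor: 15/10 = 3/2 = 1.5.
molasses: 0.25 L × 3/2 ≈ 0.4 L
applesauce: 14 fl oz × 3/2 = 21.0 fl oz
powdered sugar: 2.75 cup × 3/2 × 120 g/cup = 495.0 g

molasses: 0.4 L; applesauce: 21.0 fl oz; powdered sugar: 495.0 g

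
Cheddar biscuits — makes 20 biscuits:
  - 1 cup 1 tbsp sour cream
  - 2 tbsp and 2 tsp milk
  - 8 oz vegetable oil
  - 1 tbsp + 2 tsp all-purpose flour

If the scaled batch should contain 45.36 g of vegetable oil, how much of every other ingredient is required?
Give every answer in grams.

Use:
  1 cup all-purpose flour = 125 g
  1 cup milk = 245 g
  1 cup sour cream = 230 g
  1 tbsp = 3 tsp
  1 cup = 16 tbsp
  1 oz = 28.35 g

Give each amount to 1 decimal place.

The original recipe has 226.8 g of vegetable oil, so the scaling factor is 45.36 ÷ 226.8 = 1/5 = 0.2.
sour cream: (1 cup + 1 tbsp = 1.0625 cup) × 1/5 × 230 g/cup ≈ 48.9 g
milk: (2 tbsp + 2 tsp = 8/3 tbsp) × 1/5 ÷ 16 tbsp/cup × 245 g/cup ≈ 8.2 g
all-purpose flour: (1 tbsp + 2 tsp = 5/3 tbsp) × 1/5 ÷ 16 tbsp/cup × 125 g/cup ≈ 2.6 g

sour cream: 48.9 g; milk: 8.2 g; all-purpose flour: 2.6 g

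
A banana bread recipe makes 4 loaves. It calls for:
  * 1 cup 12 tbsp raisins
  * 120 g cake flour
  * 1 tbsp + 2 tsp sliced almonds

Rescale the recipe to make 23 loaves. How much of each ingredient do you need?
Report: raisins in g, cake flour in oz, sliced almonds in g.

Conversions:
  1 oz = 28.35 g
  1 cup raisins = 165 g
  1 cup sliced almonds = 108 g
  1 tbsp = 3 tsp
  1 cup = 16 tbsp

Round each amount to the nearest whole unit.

raisins: 1660 g; cake flour: 24 oz; sliced almonds: 65 g

Scaling factor: 23/4 = 5.75.
raisins: (1 cup + 12 tbsp = 1.75 cup) × 23/4 × 165 g/cup ≈ 1660 g
cake flour: 120 g × 23/4 ÷ 28.35 g/oz ≈ 24 oz
sliced almonds: (1 tbsp + 2 tsp = 5/3 tbsp) × 23/4 ÷ 16 tbsp/cup × 108 g/cup ≈ 65 g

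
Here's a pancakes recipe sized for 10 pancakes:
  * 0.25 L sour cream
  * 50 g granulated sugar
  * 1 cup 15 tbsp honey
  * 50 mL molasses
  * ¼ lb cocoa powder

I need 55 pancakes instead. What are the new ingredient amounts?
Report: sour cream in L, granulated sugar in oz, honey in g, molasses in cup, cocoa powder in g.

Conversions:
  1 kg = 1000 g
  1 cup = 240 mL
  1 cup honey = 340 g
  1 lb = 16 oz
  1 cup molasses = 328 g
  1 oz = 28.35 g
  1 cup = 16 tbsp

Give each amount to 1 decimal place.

Scaling factor: 55/10 = 11/2 = 5.5.
sour cream: 0.25 L × 11/2 ≈ 1.4 L
granulated sugar: 50 g × 11/2 ÷ 28.35 g/oz ≈ 9.7 oz
honey: (1 cup + 15 tbsp = 1.9375 cup) × 11/2 × 340 g/cup ≈ 3623.1 g
molasses: 50 mL × 11/2 ÷ 240 mL/cup ≈ 1.1 cup
cocoa powder: 0.25 lb × 11/2 × 16 oz/lb × 28.35 g/oz = 623.7 g

sour cream: 1.4 L; granulated sugar: 9.7 oz; honey: 3623.1 g; molasses: 1.1 cup; cocoa powder: 623.7 g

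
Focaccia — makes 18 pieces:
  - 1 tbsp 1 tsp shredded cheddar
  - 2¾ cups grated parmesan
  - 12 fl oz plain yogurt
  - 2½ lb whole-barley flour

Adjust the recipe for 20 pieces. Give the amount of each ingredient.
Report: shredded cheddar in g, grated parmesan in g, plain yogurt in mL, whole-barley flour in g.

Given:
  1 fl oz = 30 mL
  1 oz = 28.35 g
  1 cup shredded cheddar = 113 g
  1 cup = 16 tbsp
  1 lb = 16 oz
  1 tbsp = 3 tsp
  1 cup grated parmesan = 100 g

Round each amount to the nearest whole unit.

Scaling factor: 20/18 = 10/9.
shredded cheddar: (1 tbsp + 1 tsp = 4/3 tbsp) × 10/9 ÷ 16 tbsp/cup × 113 g/cup ≈ 10 g
grated parmesan: 2.75 cup × 10/9 × 100 g/cup ≈ 306 g
plain yogurt: 12 fl oz × 10/9 × 30 mL/fl oz = 400 mL
whole-barley flour: 2.5 lb × 10/9 × 16 oz/lb × 28.35 g/oz = 1260 g

shredded cheddar: 10 g; grated parmesan: 306 g; plain yogurt: 400 mL; whole-barley flour: 1260 g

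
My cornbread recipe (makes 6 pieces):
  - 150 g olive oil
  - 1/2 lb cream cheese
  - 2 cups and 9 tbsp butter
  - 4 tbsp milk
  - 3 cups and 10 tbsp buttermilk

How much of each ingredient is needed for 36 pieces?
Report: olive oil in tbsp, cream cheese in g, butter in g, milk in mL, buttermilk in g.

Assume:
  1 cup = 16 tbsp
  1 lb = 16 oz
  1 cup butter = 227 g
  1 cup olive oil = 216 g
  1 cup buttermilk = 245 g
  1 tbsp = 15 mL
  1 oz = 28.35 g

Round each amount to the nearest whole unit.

olive oil: 67 tbsp; cream cheese: 1361 g; butter: 3490 g; milk: 360 mL; buttermilk: 5329 g

Scaling factor: 36/6 = 6.
olive oil: 150 g × 6 ÷ 216 g/cup × 16 tbsp/cup ≈ 67 tbsp
cream cheese: 0.5 lb × 6 × 16 oz/lb × 28.35 g/oz ≈ 1361 g
butter: (2 cup + 9 tbsp = 2.5625 cup) × 6 × 227 g/cup ≈ 3490 g
milk: 4 tbsp × 6 × 15 mL/tbsp = 360 mL
buttermilk: (3 cup + 10 tbsp = 3.625 cup) × 6 × 245 g/cup ≈ 5329 g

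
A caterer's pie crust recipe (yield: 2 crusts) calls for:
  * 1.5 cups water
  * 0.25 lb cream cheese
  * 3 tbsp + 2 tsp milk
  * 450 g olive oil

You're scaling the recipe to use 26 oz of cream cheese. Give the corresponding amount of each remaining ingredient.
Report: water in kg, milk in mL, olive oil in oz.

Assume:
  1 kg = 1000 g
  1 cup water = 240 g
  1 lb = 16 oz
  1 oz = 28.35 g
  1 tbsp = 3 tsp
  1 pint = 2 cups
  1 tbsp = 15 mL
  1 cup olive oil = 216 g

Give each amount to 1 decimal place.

water: 2.3 kg; milk: 357.5 mL; olive oil: 103.2 oz

The original recipe has 4 oz of cream cheese, so the scaling factor is 26 ÷ 4 = 13/2 = 6.5.
water: 1.5 cup × 13/2 × 240 g/cup ÷ 1000 g/kg ≈ 2.3 kg
milk: (3 tbsp + 2 tsp = 11/3 tbsp) × 13/2 × 15 mL/tbsp = 357.5 mL
olive oil: 450 g × 13/2 ÷ 28.35 g/oz ≈ 103.2 oz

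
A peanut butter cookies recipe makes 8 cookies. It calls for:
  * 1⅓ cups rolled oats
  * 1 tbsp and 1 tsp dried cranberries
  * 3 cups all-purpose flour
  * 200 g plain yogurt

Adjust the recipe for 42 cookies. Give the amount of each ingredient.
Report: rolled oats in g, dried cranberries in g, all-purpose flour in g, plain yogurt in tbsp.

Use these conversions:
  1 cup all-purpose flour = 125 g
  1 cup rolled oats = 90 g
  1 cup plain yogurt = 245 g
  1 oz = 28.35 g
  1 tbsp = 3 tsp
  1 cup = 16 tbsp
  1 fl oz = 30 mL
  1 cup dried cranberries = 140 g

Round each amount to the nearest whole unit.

Scaling factor: 42/8 = 21/4 = 5.25.
rolled oats: 4/3 cup × 21/4 × 90 g/cup = 630 g
dried cranberries: (1 tbsp + 1 tsp = 4/3 tbsp) × 21/4 ÷ 16 tbsp/cup × 140 g/cup ≈ 61 g
all-purpose flour: 3 cup × 21/4 × 125 g/cup ≈ 1969 g
plain yogurt: 200 g × 21/4 ÷ 245 g/cup × 16 tbsp/cup ≈ 69 tbsp

rolled oats: 630 g; dried cranberries: 61 g; all-purpose flour: 1969 g; plain yogurt: 69 tbsp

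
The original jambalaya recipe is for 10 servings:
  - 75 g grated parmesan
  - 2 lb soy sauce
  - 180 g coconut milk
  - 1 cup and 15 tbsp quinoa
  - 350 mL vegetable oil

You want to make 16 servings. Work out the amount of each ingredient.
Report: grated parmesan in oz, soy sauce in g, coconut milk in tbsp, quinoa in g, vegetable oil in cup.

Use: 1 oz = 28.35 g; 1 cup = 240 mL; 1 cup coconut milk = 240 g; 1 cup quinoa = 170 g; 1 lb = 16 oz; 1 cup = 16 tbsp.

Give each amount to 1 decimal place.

Scaling factor: 16/10 = 8/5 = 1.6.
grated parmesan: 75 g × 8/5 ÷ 28.35 g/oz ≈ 4.2 oz
soy sauce: 2 lb × 8/5 × 16 oz/lb × 28.35 g/oz ≈ 1451.5 g
coconut milk: 180 g × 8/5 ÷ 240 g/cup × 16 tbsp/cup = 19.2 tbsp
quinoa: (1 cup + 15 tbsp = 1.9375 cup) × 8/5 × 170 g/cup = 527.0 g
vegetable oil: 350 mL × 8/5 ÷ 240 mL/cup ≈ 2.3 cup

grated parmesan: 4.2 oz; soy sauce: 1451.5 g; coconut milk: 19.2 tbsp; quinoa: 527.0 g; vegetable oil: 2.3 cup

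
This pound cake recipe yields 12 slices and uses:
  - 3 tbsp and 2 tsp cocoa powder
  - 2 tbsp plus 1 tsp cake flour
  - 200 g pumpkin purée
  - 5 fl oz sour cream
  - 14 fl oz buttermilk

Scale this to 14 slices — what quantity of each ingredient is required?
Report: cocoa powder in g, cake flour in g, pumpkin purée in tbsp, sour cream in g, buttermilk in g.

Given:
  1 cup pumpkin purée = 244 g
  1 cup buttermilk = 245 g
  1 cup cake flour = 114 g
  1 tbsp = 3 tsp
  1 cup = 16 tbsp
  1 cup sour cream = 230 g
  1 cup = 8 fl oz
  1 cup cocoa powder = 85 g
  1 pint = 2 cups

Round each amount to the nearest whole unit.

Scaling factor: 14/12 = 7/6.
cocoa powder: (3 tbsp + 2 tsp = 11/3 tbsp) × 7/6 ÷ 16 tbsp/cup × 85 g/cup ≈ 23 g
cake flour: (2 tbsp + 1 tsp = 7/3 tbsp) × 7/6 ÷ 16 tbsp/cup × 114 g/cup ≈ 19 g
pumpkin purée: 200 g × 7/6 ÷ 244 g/cup × 16 tbsp/cup ≈ 15 tbsp
sour cream: 5 fl oz × 7/6 ÷ 8 fl oz/cup × 230 g/cup ≈ 168 g
buttermilk: 14 fl oz × 7/6 ÷ 8 fl oz/cup × 245 g/cup ≈ 500 g

cocoa powder: 23 g; cake flour: 19 g; pumpkin purée: 15 tbsp; sour cream: 168 g; buttermilk: 500 g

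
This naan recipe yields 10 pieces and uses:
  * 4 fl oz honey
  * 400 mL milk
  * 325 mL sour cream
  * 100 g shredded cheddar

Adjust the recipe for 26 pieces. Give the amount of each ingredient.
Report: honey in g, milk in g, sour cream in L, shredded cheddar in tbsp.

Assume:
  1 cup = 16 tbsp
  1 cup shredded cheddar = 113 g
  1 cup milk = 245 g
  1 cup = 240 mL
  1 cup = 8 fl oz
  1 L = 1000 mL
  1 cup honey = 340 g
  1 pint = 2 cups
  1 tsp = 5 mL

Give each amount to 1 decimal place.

Scaling factor: 26/10 = 13/5 = 2.6.
honey: 4 fl oz × 13/5 ÷ 8 fl oz/cup × 340 g/cup = 442.0 g
milk: 400 mL × 13/5 ÷ 240 mL/cup × 245 g/cup ≈ 1061.7 g
sour cream: 325 mL × 13/5 ÷ 1000 mL/L ≈ 0.8 L
shredded cheddar: 100 g × 13/5 ÷ 113 g/cup × 16 tbsp/cup ≈ 36.8 tbsp

honey: 442.0 g; milk: 1061.7 g; sour cream: 0.8 L; shredded cheddar: 36.8 tbsp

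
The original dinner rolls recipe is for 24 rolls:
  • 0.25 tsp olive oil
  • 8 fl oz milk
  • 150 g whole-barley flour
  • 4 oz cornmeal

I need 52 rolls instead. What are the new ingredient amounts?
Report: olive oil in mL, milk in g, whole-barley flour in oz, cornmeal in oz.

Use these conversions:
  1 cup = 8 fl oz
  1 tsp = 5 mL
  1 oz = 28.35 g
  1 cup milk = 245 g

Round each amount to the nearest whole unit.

Scaling factor: 52/24 = 13/6.
olive oil: 0.25 tsp × 13/6 × 5 mL/tsp ≈ 3 mL
milk: 8 fl oz × 13/6 ÷ 8 fl oz/cup × 245 g/cup ≈ 531 g
whole-barley flour: 150 g × 13/6 ÷ 28.35 g/oz ≈ 11 oz
cornmeal: 4 oz × 13/6 ≈ 9 oz

olive oil: 3 mL; milk: 531 g; whole-barley flour: 11 oz; cornmeal: 9 oz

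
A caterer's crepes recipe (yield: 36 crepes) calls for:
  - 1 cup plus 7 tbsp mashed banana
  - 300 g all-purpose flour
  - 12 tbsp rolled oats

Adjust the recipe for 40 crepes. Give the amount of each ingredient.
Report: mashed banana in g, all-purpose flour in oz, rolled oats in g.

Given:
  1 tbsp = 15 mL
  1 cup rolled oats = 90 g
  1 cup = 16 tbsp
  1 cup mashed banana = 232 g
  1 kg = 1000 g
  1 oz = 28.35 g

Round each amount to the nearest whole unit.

Scaling factor: 40/36 = 10/9.
mashed banana: (1 cup + 7 tbsp = 1.4375 cup) × 10/9 × 232 g/cup ≈ 371 g
all-purpose flour: 300 g × 10/9 ÷ 28.35 g/oz ≈ 12 oz
rolled oats: 12 tbsp × 10/9 ÷ 16 tbsp/cup × 90 g/cup = 75 g

mashed banana: 371 g; all-purpose flour: 12 oz; rolled oats: 75 g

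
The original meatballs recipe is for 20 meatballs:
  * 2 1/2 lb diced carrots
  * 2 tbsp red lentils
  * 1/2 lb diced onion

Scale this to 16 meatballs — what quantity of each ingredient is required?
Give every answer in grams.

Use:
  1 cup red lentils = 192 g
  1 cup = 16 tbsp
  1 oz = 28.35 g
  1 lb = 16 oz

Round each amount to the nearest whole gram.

Scaling factor: 16/20 = 4/5 = 0.8.
diced carrots: 2.5 lb × 4/5 × 16 oz/lb × 28.35 g/oz ≈ 907 g
red lentils: 2 tbsp × 4/5 ÷ 16 tbsp/cup × 192 g/cup ≈ 19 g
diced onion: 0.5 lb × 4/5 × 16 oz/lb × 28.35 g/oz ≈ 181 g

diced carrots: 907 g; red lentils: 19 g; diced onion: 181 g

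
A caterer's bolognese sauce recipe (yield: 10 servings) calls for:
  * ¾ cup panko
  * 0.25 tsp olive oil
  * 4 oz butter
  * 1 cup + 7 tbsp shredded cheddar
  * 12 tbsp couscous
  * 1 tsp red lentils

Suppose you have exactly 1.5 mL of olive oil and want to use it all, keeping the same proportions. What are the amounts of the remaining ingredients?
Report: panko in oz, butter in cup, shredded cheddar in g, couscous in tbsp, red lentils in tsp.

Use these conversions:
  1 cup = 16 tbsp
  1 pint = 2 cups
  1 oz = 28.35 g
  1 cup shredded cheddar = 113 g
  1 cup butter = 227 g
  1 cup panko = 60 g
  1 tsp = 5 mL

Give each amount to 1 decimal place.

The original recipe has 1.25 mL of olive oil, so the scaling factor is 1.5 ÷ 1.25 = 6/5 = 1.2.
panko: 0.75 cup × 6/5 × 60 g/cup ÷ 28.35 g/oz ≈ 1.9 oz
butter: 4 oz × 6/5 × 28.35 g/oz ÷ 227 g/cup ≈ 0.6 cup
shredded cheddar: (1 cup + 7 tbsp = 1.4375 cup) × 6/5 × 113 g/cup ≈ 194.9 g
couscous: 12 tbsp × 6/5 = 14.4 tbsp
red lentils: 1 tsp × 6/5 = 1.2 tsp

panko: 1.9 oz; butter: 0.6 cup; shredded cheddar: 194.9 g; couscous: 14.4 tbsp; red lentils: 1.2 tsp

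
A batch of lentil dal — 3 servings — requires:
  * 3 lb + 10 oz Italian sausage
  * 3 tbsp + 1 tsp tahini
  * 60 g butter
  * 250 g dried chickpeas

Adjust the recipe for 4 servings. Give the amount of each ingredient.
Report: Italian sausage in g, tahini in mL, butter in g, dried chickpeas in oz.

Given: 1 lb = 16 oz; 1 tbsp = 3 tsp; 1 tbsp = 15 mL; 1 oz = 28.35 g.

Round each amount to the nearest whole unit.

Italian sausage: 2192 g; tahini: 67 mL; butter: 80 g; dried chickpeas: 12 oz

Scaling factor: 4/3.
Italian sausage: (3 lb + 10 oz = 3.625 lb) × 4/3 × 16 oz/lb × 28.35 g/oz ≈ 2192 g
tahini: (3 tbsp + 1 tsp = 10/3 tbsp) × 4/3 × 15 mL/tbsp ≈ 67 mL
butter: 60 g × 4/3 = 80 g
dried chickpeas: 250 g × 4/3 ÷ 28.35 g/oz ≈ 12 oz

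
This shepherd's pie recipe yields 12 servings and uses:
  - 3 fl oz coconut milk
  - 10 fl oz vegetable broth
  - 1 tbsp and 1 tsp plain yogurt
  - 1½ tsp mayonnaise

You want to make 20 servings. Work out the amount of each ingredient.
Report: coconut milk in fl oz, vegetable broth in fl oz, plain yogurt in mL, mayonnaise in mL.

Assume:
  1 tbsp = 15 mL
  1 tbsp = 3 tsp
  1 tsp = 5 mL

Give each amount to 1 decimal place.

coconut milk: 5.0 fl oz; vegetable broth: 16.7 fl oz; plain yogurt: 33.3 mL; mayonnaise: 12.5 mL

Scaling factor: 20/12 = 5/3.
coconut milk: 3 fl oz × 5/3 = 5.0 fl oz
vegetable broth: 10 fl oz × 5/3 ≈ 16.7 fl oz
plain yogurt: (1 tbsp + 1 tsp = 4/3 tbsp) × 5/3 × 15 mL/tbsp ≈ 33.3 mL
mayonnaise: 1.5 tsp × 5/3 × 5 mL/tsp = 12.5 mL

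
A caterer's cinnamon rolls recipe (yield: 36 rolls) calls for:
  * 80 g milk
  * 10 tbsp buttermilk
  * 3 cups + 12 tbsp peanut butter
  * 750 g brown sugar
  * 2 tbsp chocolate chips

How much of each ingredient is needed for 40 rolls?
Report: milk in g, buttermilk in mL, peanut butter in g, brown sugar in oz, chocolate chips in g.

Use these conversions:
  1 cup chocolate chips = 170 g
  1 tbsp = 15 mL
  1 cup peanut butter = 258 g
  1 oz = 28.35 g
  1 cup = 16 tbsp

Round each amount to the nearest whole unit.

milk: 89 g; buttermilk: 167 mL; peanut butter: 1075 g; brown sugar: 29 oz; chocolate chips: 24 g

Scaling factor: 40/36 = 10/9.
milk: 80 g × 10/9 ≈ 89 g
buttermilk: 10 tbsp × 10/9 × 15 mL/tbsp ≈ 167 mL
peanut butter: (3 cup + 12 tbsp = 3.75 cup) × 10/9 × 258 g/cup = 1075 g
brown sugar: 750 g × 10/9 ÷ 28.35 g/oz ≈ 29 oz
chocolate chips: 2 tbsp × 10/9 ÷ 16 tbsp/cup × 170 g/cup ≈ 24 g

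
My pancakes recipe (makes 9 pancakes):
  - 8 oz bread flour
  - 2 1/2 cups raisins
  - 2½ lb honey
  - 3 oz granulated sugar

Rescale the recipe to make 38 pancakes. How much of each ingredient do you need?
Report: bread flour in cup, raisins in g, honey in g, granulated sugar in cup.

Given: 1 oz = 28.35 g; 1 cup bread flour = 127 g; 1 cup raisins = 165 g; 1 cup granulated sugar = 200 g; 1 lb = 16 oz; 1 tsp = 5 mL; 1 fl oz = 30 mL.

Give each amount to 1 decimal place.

bread flour: 7.5 cup; raisins: 1741.7 g; honey: 4788.0 g; granulated sugar: 1.8 cup

Scaling factor: 38/9.
bread flour: 8 oz × 38/9 × 28.35 g/oz ÷ 127 g/cup ≈ 7.5 cup
raisins: 2.5 cup × 38/9 × 165 g/cup ≈ 1741.7 g
honey: 2.5 lb × 38/9 × 16 oz/lb × 28.35 g/oz = 4788.0 g
granulated sugar: 3 oz × 38/9 × 28.35 g/oz ÷ 200 g/cup ≈ 1.8 cup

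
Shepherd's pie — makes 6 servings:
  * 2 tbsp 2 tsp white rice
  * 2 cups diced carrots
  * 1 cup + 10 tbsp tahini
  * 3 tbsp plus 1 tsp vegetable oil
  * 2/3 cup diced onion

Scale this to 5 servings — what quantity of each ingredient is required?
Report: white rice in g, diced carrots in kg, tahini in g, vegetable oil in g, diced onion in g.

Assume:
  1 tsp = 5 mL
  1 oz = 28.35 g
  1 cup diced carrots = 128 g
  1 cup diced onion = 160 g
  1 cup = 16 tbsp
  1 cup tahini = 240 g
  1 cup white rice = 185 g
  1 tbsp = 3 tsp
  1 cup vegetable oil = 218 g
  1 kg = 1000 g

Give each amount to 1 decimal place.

Scaling factor: 5/6.
white rice: (2 tbsp + 2 tsp = 8/3 tbsp) × 5/6 ÷ 16 tbsp/cup × 185 g/cup ≈ 25.7 g
diced carrots: 2 cup × 5/6 × 128 g/cup ÷ 1000 g/kg ≈ 0.2 kg
tahini: (1 cup + 10 tbsp = 1.625 cup) × 5/6 × 240 g/cup = 325.0 g
vegetable oil: (3 tbsp + 1 tsp = 10/3 tbsp) × 5/6 ÷ 16 tbsp/cup × 218 g/cup ≈ 37.8 g
diced onion: 2/3 cup × 5/6 × 160 g/cup ≈ 88.9 g

white rice: 25.7 g; diced carrots: 0.2 kg; tahini: 325.0 g; vegetable oil: 37.8 g; diced onion: 88.9 g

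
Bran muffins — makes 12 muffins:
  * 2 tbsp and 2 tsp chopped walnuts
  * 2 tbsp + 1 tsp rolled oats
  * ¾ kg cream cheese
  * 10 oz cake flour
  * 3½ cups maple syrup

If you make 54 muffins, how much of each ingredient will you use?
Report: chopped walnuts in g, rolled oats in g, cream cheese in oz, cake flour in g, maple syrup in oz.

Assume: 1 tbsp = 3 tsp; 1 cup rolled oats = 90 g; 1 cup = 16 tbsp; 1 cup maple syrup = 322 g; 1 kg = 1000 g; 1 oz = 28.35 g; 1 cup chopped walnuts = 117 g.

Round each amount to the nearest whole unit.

chopped walnuts: 88 g; rolled oats: 59 g; cream cheese: 119 oz; cake flour: 1276 g; maple syrup: 179 oz

Scaling factor: 54/12 = 9/2 = 4.5.
chopped walnuts: (2 tbsp + 2 tsp = 8/3 tbsp) × 9/2 ÷ 16 tbsp/cup × 117 g/cup ≈ 88 g
rolled oats: (2 tbsp + 1 tsp = 7/3 tbsp) × 9/2 ÷ 16 tbsp/cup × 90 g/cup ≈ 59 g
cream cheese: 0.75 kg × 9/2 × 1000 g/kg ÷ 28.35 g/oz ≈ 119 oz
cake flour: 10 oz × 9/2 × 28.35 g/oz ≈ 1276 g
maple syrup: 3.5 cup × 9/2 × 322 g/cup ÷ 28.35 g/oz ≈ 179 oz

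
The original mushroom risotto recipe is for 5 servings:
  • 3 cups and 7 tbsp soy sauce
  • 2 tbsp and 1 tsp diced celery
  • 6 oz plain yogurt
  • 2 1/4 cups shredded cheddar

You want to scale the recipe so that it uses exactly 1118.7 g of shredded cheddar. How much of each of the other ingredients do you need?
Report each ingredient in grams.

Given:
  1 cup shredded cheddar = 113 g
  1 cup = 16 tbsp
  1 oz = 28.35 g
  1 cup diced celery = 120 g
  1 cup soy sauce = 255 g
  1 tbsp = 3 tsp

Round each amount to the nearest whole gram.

The original recipe has 254.25 g of shredded cheddar, so the scaling factor is 1118.7 ÷ 254.25 = 22/5 = 4.4.
soy sauce: (3 cup + 7 tbsp = 3.4375 cup) × 22/5 × 255 g/cup ≈ 3857 g
diced celery: (2 tbsp + 1 tsp = 7/3 tbsp) × 22/5 ÷ 16 tbsp/cup × 120 g/cup = 77 g
plain yogurt: 6 oz × 22/5 × 28.35 g/oz ≈ 748 g

soy sauce: 3857 g; diced celery: 77 g; plain yogurt: 748 g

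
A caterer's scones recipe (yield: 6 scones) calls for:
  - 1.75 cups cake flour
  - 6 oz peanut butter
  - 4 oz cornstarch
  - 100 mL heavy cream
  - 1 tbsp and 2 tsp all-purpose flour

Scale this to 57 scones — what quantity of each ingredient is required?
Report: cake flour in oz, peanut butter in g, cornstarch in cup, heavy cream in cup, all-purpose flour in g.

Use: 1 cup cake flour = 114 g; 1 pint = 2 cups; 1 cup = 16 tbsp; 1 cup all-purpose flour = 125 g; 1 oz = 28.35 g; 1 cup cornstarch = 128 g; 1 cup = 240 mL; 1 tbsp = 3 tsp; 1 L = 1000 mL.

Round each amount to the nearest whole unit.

Scaling factor: 57/6 = 19/2 = 9.5.
cake flour: 1.75 cup × 19/2 × 114 g/cup ÷ 28.35 g/oz ≈ 67 oz
peanut butter: 6 oz × 19/2 × 28.35 g/oz ≈ 1616 g
cornstarch: 4 oz × 19/2 × 28.35 g/oz ÷ 128 g/cup ≈ 8 cup
heavy cream: 100 mL × 19/2 ÷ 240 mL/cup ≈ 4 cup
all-purpose flour: (1 tbsp + 2 tsp = 5/3 tbsp) × 19/2 ÷ 16 tbsp/cup × 125 g/cup ≈ 124 g

cake flour: 67 oz; peanut butter: 1616 g; cornstarch: 8 cup; heavy cream: 4 cup; all-purpose flour: 124 g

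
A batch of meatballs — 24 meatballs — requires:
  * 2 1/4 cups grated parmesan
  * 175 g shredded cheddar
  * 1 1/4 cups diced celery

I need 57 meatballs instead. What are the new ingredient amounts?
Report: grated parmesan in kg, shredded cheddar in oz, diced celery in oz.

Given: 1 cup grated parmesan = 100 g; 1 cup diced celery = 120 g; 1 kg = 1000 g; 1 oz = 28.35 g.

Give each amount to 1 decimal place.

Scaling factor: 57/24 = 19/8 = 2.375.
grated parmesan: 2.25 cup × 19/8 × 100 g/cup ÷ 1000 g/kg ≈ 0.5 kg
shredded cheddar: 175 g × 19/8 ÷ 28.35 g/oz ≈ 14.7 oz
diced celery: 1.25 cup × 19/8 × 120 g/cup ÷ 28.35 g/oz ≈ 12.6 oz

grated parmesan: 0.5 kg; shredded cheddar: 14.7 oz; diced celery: 12.6 oz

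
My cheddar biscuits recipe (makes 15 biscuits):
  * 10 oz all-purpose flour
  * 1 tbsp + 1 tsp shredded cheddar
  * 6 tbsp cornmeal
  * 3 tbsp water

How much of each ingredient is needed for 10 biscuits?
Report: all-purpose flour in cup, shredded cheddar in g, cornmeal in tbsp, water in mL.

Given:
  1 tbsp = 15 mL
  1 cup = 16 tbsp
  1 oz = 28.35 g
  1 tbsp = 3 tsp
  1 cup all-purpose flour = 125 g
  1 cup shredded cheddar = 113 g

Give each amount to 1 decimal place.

all-purpose flour: 1.5 cup; shredded cheddar: 6.3 g; cornmeal: 4.0 tbsp; water: 30.0 mL

Scaling factor: 10/15 = 2/3.
all-purpose flour: 10 oz × 2/3 × 28.35 g/oz ÷ 125 g/cup ≈ 1.5 cup
shredded cheddar: (1 tbsp + 1 tsp = 4/3 tbsp) × 2/3 ÷ 16 tbsp/cup × 113 g/cup ≈ 6.3 g
cornmeal: 6 tbsp × 2/3 = 4.0 tbsp
water: 3 tbsp × 2/3 × 15 mL/tbsp = 30.0 mL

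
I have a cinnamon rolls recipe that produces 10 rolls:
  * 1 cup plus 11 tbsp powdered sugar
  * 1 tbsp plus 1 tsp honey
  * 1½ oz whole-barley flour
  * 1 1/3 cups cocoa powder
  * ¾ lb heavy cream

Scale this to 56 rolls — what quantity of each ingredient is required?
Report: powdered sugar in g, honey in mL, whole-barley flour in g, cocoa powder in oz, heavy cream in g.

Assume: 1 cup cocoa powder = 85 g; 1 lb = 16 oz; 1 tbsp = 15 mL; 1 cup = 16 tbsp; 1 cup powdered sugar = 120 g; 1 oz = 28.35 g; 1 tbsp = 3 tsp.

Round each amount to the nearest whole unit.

Scaling factor: 56/10 = 28/5 = 5.6.
powdered sugar: (1 cup + 11 tbsp = 1.6875 cup) × 28/5 × 120 g/cup = 1134 g
honey: (1 tbsp + 1 tsp = 4/3 tbsp) × 28/5 × 15 mL/tbsp = 112 mL
whole-barley flour: 1.5 oz × 28/5 × 28.35 g/oz ≈ 238 g
cocoa powder: 4/3 cup × 28/5 × 85 g/cup ÷ 28.35 g/oz ≈ 22 oz
heavy cream: 0.75 lb × 28/5 × 16 oz/lb × 28.35 g/oz ≈ 1905 g

powdered sugar: 1134 g; honey: 112 mL; whole-barley flour: 238 g; cocoa powder: 22 oz; heavy cream: 1905 g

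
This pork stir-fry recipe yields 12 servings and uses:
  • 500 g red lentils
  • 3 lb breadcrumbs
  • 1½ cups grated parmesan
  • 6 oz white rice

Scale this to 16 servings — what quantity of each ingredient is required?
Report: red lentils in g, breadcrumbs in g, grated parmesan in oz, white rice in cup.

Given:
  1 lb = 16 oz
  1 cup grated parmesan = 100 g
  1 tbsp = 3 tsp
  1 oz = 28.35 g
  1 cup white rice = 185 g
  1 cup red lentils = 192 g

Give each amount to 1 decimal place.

Scaling factor: 16/12 = 4/3.
red lentils: 500 g × 4/3 ≈ 666.7 g
breadcrumbs: 3 lb × 4/3 × 16 oz/lb × 28.35 g/oz = 1814.4 g
grated parmesan: 1.5 cup × 4/3 × 100 g/cup ÷ 28.35 g/oz ≈ 7.1 oz
white rice: 6 oz × 4/3 × 28.35 g/oz ÷ 185 g/cup ≈ 1.2 cup

red lentils: 666.7 g; breadcrumbs: 1814.4 g; grated parmesan: 7.1 oz; white rice: 1.2 cup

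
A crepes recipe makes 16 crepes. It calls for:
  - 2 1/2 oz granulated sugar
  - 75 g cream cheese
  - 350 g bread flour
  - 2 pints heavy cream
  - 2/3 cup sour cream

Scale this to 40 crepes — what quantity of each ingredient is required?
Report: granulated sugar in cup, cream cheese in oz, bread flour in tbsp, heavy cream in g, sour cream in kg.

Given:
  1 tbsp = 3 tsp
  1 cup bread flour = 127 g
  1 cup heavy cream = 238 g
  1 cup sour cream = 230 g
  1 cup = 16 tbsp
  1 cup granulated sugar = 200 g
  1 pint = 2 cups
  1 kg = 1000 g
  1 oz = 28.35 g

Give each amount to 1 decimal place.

granulated sugar: 0.9 cup; cream cheese: 6.6 oz; bread flour: 110.2 tbsp; heavy cream: 2380.0 g; sour cream: 0.4 kg

Scaling factor: 40/16 = 5/2 = 2.5.
granulated sugar: 2.5 oz × 5/2 × 28.35 g/oz ÷ 200 g/cup ≈ 0.9 cup
cream cheese: 75 g × 5/2 ÷ 28.35 g/oz ≈ 6.6 oz
bread flour: 350 g × 5/2 ÷ 127 g/cup × 16 tbsp/cup ≈ 110.2 tbsp
heavy cream: 2 pint × 5/2 × 2 cup/pint × 238 g/cup = 2380.0 g
sour cream: 2/3 cup × 5/2 × 230 g/cup ÷ 1000 g/kg ≈ 0.4 kg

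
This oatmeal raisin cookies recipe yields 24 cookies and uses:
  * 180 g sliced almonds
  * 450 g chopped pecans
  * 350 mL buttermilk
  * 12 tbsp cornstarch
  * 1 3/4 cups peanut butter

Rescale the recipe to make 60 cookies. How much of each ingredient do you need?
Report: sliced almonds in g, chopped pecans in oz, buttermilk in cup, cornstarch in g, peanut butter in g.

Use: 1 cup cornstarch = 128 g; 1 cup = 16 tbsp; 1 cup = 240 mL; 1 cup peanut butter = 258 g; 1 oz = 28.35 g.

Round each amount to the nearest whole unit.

sliced almonds: 450 g; chopped pecans: 40 oz; buttermilk: 4 cup; cornstarch: 240 g; peanut butter: 1129 g

Scaling factor: 60/24 = 5/2 = 2.5.
sliced almonds: 180 g × 5/2 = 450 g
chopped pecans: 450 g × 5/2 ÷ 28.35 g/oz ≈ 40 oz
buttermilk: 350 mL × 5/2 ÷ 240 mL/cup ≈ 4 cup
cornstarch: 12 tbsp × 5/2 ÷ 16 tbsp/cup × 128 g/cup = 240 g
peanut butter: 1.75 cup × 5/2 × 258 g/cup ≈ 1129 g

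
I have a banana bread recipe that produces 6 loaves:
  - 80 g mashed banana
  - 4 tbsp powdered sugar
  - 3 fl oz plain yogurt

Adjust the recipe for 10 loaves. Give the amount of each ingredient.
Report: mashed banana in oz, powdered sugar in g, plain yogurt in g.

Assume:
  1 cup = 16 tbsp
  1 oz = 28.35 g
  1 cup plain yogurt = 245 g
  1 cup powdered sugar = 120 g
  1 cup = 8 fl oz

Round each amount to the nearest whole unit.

mashed banana: 5 oz; powdered sugar: 50 g; plain yogurt: 153 g

Scaling factor: 10/6 = 5/3.
mashed banana: 80 g × 5/3 ÷ 28.35 g/oz ≈ 5 oz
powdered sugar: 4 tbsp × 5/3 ÷ 16 tbsp/cup × 120 g/cup = 50 g
plain yogurt: 3 fl oz × 5/3 ÷ 8 fl oz/cup × 245 g/cup ≈ 153 g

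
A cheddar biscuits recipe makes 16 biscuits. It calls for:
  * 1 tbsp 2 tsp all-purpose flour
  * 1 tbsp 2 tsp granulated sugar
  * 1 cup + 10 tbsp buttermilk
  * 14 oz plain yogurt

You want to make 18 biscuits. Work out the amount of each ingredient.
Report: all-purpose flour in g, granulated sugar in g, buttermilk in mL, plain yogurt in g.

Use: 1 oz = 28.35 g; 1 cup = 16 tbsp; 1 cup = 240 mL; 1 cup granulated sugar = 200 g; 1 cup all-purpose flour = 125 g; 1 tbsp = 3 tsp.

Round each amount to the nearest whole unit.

all-purpose flour: 15 g; granulated sugar: 23 g; buttermilk: 439 mL; plain yogurt: 447 g

Scaling factor: 18/16 = 9/8 = 1.125.
all-purpose flour: (1 tbsp + 2 tsp = 5/3 tbsp) × 9/8 ÷ 16 tbsp/cup × 125 g/cup ≈ 15 g
granulated sugar: (1 tbsp + 2 tsp = 5/3 tbsp) × 9/8 ÷ 16 tbsp/cup × 200 g/cup ≈ 23 g
buttermilk: (1 cup + 10 tbsp = 1.625 cup) × 9/8 × 240 mL/cup ≈ 439 mL
plain yogurt: 14 oz × 9/8 × 28.35 g/oz ≈ 447 g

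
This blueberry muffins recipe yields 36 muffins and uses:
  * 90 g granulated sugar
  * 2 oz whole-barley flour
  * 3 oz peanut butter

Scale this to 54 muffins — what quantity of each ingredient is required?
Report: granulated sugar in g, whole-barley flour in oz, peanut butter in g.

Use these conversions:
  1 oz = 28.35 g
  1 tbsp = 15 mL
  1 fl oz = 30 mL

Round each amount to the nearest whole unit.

granulated sugar: 135 g; whole-barley flour: 3 oz; peanut butter: 128 g

Scaling factor: 54/36 = 3/2 = 1.5.
granulated sugar: 90 g × 3/2 = 135 g
whole-barley flour: 2 oz × 3/2 = 3 oz
peanut butter: 3 oz × 3/2 × 28.35 g/oz ≈ 128 g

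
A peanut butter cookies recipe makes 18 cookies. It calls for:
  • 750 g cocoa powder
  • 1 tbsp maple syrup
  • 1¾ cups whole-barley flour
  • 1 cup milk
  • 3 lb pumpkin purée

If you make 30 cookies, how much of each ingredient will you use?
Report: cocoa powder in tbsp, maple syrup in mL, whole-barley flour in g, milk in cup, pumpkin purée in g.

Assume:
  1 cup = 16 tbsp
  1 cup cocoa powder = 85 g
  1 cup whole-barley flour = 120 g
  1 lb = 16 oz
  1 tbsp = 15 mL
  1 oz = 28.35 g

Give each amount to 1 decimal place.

cocoa powder: 235.3 tbsp; maple syrup: 25.0 mL; whole-barley flour: 350.0 g; milk: 1.7 cup; pumpkin purée: 2268.0 g

Scaling factor: 30/18 = 5/3.
cocoa powder: 750 g × 5/3 ÷ 85 g/cup × 16 tbsp/cup ≈ 235.3 tbsp
maple syrup: 1 tbsp × 5/3 × 15 mL/tbsp = 25.0 mL
whole-barley flour: 1.75 cup × 5/3 × 120 g/cup = 350.0 g
milk: 1 cup × 5/3 ≈ 1.7 cup
pumpkin purée: 3 lb × 5/3 × 16 oz/lb × 28.35 g/oz = 2268.0 g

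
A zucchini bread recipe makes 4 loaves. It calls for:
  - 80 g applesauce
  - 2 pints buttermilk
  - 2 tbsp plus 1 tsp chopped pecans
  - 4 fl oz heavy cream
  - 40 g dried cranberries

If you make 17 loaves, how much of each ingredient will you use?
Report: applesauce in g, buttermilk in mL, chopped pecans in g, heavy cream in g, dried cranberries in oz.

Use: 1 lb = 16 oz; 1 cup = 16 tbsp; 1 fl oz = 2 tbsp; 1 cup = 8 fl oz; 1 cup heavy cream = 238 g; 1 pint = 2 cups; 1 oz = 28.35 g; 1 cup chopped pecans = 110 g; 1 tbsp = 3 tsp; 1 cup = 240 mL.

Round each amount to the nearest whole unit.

Scaling factor: 17/4 = 4.25.
applesauce: 80 g × 17/4 = 340 g
buttermilk: 2 pint × 17/4 × 2 cup/pint × 240 mL/cup = 4080 mL
chopped pecans: (2 tbsp + 1 tsp = 7/3 tbsp) × 17/4 ÷ 16 tbsp/cup × 110 g/cup ≈ 68 g
heavy cream: 4 fl oz × 17/4 ÷ 8 fl oz/cup × 238 g/cup ≈ 506 g
dried cranberries: 40 g × 17/4 ÷ 28.35 g/oz ≈ 6 oz

applesauce: 340 g; buttermilk: 4080 mL; chopped pecans: 68 g; heavy cream: 506 g; dried cranberries: 6 oz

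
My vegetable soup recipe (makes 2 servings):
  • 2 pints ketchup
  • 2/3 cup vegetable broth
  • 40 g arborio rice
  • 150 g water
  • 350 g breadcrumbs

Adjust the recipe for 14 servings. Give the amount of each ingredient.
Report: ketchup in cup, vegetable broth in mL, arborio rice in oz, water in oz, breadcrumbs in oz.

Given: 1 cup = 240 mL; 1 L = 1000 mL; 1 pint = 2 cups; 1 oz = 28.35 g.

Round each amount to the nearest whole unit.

Scaling factor: 14/2 = 7.
ketchup: 2 pint × 7 × 2 cup/pint = 28 cup
vegetable broth: 2/3 cup × 7 × 240 mL/cup = 1120 mL
arborio rice: 40 g × 7 ÷ 28.35 g/oz ≈ 10 oz
water: 150 g × 7 ÷ 28.35 g/oz ≈ 37 oz
breadcrumbs: 350 g × 7 ÷ 28.35 g/oz ≈ 86 oz

ketchup: 28 cup; vegetable broth: 1120 mL; arborio rice: 10 oz; water: 37 oz; breadcrumbs: 86 oz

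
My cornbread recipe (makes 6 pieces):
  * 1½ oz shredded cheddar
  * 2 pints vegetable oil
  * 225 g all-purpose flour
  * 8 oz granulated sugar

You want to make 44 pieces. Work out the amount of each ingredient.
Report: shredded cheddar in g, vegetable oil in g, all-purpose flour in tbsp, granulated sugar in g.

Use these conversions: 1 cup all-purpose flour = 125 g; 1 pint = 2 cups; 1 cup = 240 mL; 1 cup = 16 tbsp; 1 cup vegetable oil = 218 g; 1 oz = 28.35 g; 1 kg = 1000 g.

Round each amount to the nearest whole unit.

Scaling factor: 44/6 = 22/3.
shredded cheddar: 1.5 oz × 22/3 × 28.35 g/oz ≈ 312 g
vegetable oil: 2 pint × 22/3 × 2 cup/pint × 218 g/cup ≈ 6395 g
all-purpose flour: 225 g × 22/3 ÷ 125 g/cup × 16 tbsp/cup ≈ 211 tbsp
granulated sugar: 8 oz × 22/3 × 28.35 g/oz ≈ 1663 g

shredded cheddar: 312 g; vegetable oil: 6395 g; all-purpose flour: 211 tbsp; granulated sugar: 1663 g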